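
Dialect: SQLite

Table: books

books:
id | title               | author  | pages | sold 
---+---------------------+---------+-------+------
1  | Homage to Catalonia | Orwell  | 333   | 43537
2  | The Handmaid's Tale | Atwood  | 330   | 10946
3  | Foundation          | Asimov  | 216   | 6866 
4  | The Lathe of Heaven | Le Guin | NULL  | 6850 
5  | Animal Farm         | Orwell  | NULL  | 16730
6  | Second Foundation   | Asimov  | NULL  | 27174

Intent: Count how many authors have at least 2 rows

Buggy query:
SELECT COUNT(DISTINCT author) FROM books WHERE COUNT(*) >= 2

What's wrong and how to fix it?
Bug: WHERE filters individual rows, not groups, so a group-level COUNT is invalid there

Fix: Use a subquery that GROUPs and filters with HAVING, then count its rows

Corrected query:
SELECT COUNT(*) FROM (SELECT author FROM books GROUP BY author HAVING COUNT(*) >= 2)

Result:
COUNT(*)
--------
2       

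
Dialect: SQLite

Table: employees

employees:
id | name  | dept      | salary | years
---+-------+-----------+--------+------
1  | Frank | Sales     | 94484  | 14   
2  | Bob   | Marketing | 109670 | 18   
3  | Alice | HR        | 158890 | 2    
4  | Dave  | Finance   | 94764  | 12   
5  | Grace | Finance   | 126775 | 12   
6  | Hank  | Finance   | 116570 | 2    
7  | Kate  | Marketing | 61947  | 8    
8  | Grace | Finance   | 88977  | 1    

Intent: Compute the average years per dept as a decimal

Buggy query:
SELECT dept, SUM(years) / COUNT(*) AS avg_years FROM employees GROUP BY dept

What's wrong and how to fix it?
Bug: SUM(years) and COUNT(*) are both integers; the division truncates the fractional part

Fix: Multiply by 1.0 (or CAST to REAL) to force floating-point division

Corrected query:
SELECT dept, SUM(years) * 1.0 / COUNT(*) AS avg_years FROM employees GROUP BY dept

Result:
dept      | avg_years
----------+----------
Finance   | 6.75     
HR        | 2        
Marketing | 13       
Sales     | 14       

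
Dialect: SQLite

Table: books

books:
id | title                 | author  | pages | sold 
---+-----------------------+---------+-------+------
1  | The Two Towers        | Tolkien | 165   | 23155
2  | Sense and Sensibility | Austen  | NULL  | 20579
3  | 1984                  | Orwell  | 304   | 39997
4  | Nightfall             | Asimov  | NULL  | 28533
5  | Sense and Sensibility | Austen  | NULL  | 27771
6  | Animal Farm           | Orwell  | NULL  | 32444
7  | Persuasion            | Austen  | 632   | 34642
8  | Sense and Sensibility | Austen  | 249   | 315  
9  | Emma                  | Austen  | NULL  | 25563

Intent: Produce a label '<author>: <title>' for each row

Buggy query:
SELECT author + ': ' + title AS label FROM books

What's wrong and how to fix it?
Bug: SQLite uses || for string concatenation; + coerces text to numbers (yielding 0)

Fix: Use the || operator for string concatenation

Corrected query:
SELECT author || ': ' || title AS label FROM books

Result:
label                        
-----------------------------
Tolkien: The Two Towers      
Austen: Sense and Sensibility
Orwell: 1984                 
Asimov: Nightfall            
Austen: Sense and Sensibility
Orwell: Animal Farm          
Austen: Persuasion           
Austen: Sense and Sensibility
Austen: Emma                 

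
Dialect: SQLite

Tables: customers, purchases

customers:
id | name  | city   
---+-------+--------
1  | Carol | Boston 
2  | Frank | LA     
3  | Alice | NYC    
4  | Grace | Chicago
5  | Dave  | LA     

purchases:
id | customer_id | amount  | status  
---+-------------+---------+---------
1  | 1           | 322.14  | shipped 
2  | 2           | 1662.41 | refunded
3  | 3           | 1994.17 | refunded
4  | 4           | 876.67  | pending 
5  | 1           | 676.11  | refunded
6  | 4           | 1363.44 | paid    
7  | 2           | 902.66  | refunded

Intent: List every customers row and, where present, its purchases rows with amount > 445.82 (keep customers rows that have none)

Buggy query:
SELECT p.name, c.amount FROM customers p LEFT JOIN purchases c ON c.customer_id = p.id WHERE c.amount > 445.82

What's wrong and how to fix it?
Bug: Filtering c.amount in WHERE discards the NULL rows produced by LEFT JOIN, turning it into an inner join

Fix: Put 'c.amount > 445.82' in the JOIN's ON clause instead of WHERE

Corrected query:
SELECT p.name, c.amount FROM customers p LEFT JOIN purchases c ON c.customer_id = p.id AND c.amount > 445.82

Result:
name  | amount 
------+--------
Carol | 676.11 
Frank | 902.66 
Frank | 1662.41
Alice | 1994.17
Grace | 876.67 
Grace | 1363.44
Dave  | NULL   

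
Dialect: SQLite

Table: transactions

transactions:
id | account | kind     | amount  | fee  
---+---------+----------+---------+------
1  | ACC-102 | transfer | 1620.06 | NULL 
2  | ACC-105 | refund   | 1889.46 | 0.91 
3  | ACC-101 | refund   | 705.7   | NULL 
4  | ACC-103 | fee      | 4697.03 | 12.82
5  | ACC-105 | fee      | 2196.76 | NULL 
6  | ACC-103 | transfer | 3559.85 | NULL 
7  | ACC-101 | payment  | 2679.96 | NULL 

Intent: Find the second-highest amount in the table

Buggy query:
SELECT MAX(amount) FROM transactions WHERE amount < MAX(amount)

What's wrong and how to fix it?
Bug: The inner MAX is an aggregate inside WHERE, which is not allowed

Fix: Put the inner MAX in a scalar subquery

Corrected query:
SELECT MAX(amount) FROM transactions WHERE amount < (SELECT MAX(amount) FROM transactions)

Result:
MAX(amount)
-----------
3559.85    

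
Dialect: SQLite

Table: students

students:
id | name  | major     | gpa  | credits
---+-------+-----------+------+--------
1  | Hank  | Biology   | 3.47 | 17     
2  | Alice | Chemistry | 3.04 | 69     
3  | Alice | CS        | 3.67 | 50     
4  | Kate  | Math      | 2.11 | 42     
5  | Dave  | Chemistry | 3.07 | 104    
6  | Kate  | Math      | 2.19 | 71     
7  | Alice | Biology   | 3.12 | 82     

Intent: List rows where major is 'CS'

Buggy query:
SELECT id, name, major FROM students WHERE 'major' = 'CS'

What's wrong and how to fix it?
Bug: 'major' in single quotes is a string literal, not the column; the comparison is literal-vs-literal and never true

Fix: Reference the column as major without single quotes

Corrected query:
SELECT id, name, major FROM students WHERE major = 'CS'

Result:
id | name  | major
---+-------+------
3  | Alice | CS   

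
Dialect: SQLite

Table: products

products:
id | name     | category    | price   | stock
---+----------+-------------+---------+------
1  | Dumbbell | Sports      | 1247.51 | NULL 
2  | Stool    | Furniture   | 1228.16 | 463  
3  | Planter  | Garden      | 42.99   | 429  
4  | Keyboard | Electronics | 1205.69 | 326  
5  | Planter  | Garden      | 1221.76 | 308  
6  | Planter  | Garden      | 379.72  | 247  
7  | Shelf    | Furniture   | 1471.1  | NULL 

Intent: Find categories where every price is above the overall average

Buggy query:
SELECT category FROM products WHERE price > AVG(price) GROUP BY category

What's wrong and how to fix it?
Bug: AVG() is an aggregate; it can't sit directly in WHERE

Fix: Use a subquery for AVG and a HAVING MIN(...) filter so the condition holds for every row in the group

Corrected query:
SELECT category FROM products GROUP BY category HAVING MIN(price) > (SELECT AVG(price) FROM products)

Result:
category   
-----------
Electronics
Furniture  
Sports     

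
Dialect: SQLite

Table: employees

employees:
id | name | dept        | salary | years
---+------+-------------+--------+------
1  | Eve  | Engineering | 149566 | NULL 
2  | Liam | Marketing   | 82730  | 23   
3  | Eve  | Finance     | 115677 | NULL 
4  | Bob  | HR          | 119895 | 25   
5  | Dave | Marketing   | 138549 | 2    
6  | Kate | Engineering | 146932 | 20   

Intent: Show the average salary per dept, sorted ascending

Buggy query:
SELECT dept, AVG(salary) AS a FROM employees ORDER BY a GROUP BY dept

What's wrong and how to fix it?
Bug: ORDER BY appears before GROUP BY; SQL clause order requires GROUP BY first

Fix: Reorder: SELECT … FROM … GROUP BY … ORDER BY …

Corrected query:
SELECT dept, AVG(salary) AS a FROM employees GROUP BY dept ORDER BY a

Result:
dept        | a       
------------+---------
Marketing   | 110639.5
Finance     | 115677  
HR          | 119895  
Engineering | 148249  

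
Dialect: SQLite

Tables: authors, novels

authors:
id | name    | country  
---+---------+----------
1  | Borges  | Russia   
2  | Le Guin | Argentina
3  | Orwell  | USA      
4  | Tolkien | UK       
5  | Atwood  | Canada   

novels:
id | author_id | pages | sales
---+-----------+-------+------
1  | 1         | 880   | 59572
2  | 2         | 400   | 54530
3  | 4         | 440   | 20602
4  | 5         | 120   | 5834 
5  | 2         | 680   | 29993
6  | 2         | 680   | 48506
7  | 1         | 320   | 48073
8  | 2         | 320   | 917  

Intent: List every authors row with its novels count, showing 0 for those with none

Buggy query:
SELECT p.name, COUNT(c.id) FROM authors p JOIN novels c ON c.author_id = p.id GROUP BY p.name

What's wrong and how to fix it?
Bug: An inner join excludes parents with zero children

Fix: Switch to LEFT JOIN to retain unmatched parent rows

Corrected query:
SELECT p.name, COUNT(c.id) FROM authors p LEFT JOIN novels c ON c.author_id = p.id GROUP BY p.name

Result:
name    | COUNT(c.id)
--------+------------
Atwood  | 1          
Borges  | 2          
Le Guin | 4          
Orwell  | 0          
Tolkien | 1          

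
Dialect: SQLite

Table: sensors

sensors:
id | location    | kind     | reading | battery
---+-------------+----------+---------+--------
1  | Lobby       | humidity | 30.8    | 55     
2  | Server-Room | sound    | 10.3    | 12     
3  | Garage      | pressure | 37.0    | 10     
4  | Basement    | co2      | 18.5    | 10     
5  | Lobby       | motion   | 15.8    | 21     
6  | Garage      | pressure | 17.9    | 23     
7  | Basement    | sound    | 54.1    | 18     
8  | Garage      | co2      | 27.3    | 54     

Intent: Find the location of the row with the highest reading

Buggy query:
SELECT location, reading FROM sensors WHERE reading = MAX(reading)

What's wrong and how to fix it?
Bug: WHERE is evaluated per row; an aggregate over the whole table isn't defined there

Fix: Use a subquery: WHERE reading = (SELECT MAX(reading) FROM sensors)

Corrected query:
SELECT location, reading FROM sensors WHERE reading = (SELECT MAX(reading) FROM sensors)

Result:
location | reading
---------+--------
Basement | 54.1   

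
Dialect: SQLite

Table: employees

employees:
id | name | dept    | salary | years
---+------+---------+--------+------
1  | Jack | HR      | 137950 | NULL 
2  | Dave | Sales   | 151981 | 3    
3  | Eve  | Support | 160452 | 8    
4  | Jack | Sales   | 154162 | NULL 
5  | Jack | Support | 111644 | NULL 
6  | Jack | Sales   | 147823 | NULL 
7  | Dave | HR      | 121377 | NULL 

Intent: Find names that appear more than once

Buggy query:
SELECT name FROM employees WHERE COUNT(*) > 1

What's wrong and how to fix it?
Bug: COUNT(*) is an aggregate and cannot be used in WHERE

Fix: GROUP BY name, then filter groups with HAVING COUNT(*) > 1

Corrected query:
SELECT name FROM employees GROUP BY name HAVING COUNT(*) > 1

Result:
name
----
Dave
Jack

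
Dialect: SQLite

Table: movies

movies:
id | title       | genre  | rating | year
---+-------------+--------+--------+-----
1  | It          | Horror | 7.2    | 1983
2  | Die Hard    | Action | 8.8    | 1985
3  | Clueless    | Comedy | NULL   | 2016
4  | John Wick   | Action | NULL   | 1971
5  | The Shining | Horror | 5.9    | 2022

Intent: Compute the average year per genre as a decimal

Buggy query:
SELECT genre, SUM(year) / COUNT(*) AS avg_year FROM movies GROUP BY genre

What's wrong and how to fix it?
Bug: SUM(year) and COUNT(*) are both integers; the division truncates the fractional part

Fix: Multiply by 1.0 (or CAST to REAL) to force floating-point division

Corrected query:
SELECT genre, SUM(year) * 1.0 / COUNT(*) AS avg_year FROM movies GROUP BY genre

Result:
genre  | avg_year
-------+---------
Action | 1978    
Comedy | 2016    
Horror | 2002.5  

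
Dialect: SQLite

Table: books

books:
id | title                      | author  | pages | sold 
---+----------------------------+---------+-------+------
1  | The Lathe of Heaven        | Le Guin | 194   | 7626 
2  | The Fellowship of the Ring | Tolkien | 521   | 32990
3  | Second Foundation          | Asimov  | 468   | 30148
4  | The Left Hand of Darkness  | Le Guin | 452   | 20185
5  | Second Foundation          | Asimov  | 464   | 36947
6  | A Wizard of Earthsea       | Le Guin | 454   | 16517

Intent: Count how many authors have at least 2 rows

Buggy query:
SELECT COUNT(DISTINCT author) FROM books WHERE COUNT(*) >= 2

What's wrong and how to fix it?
Bug: COUNT(*) cannot appear in WHERE; the per-group count doesn't exist yet

Fix: Use a subquery that GROUPs and filters with HAVING, then count its rows

Corrected query:
SELECT COUNT(*) FROM (SELECT author FROM books GROUP BY author HAVING COUNT(*) >= 2)

Result:
COUNT(*)
--------
2       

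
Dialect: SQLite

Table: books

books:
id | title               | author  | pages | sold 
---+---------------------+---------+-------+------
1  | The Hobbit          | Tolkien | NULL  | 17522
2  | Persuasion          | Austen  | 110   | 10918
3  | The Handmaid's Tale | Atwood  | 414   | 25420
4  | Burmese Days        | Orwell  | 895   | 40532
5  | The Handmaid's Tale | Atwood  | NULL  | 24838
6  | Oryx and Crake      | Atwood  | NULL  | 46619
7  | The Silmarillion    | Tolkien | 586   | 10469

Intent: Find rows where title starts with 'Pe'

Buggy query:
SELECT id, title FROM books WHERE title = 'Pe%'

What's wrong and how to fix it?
Bug: Wildcards only work with LIKE; '=' treats '%' as a literal character

Fix: Use LIKE for wildcard pattern matching

Corrected query:
SELECT id, title FROM books WHERE title LIKE 'Pe%'

Result:
id | title     
---+-----------
2  | Persuasion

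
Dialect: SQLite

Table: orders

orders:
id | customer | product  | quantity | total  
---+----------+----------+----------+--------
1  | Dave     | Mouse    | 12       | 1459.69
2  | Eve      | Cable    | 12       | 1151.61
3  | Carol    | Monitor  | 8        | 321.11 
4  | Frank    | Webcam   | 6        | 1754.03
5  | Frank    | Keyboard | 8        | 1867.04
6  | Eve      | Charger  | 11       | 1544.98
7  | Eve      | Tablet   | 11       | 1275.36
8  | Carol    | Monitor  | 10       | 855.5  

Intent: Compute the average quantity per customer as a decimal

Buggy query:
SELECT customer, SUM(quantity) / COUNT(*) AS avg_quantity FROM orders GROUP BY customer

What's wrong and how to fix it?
Bug: SUM(quantity) and COUNT(*) are both integers; the division truncates the fractional part

Fix: Cast one side to REAL so the division keeps the fractional part

Corrected query:
SELECT customer, SUM(quantity) * 1.0 / COUNT(*) AS avg_quantity FROM orders GROUP BY customer

Result:
customer | avg_quantity
---------+-------------
Carol    | 9           
Dave     | 12          
Eve      | 11.333333   
Frank    | 7           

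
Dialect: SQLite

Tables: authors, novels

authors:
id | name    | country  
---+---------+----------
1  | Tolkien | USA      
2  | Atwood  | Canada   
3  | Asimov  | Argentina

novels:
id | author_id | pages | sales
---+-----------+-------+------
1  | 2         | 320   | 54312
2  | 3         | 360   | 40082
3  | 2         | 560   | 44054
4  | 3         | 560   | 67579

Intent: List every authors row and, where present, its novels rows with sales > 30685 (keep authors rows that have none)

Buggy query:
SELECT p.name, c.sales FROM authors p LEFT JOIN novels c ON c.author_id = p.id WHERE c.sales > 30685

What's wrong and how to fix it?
Bug: A WHERE condition on the right-hand table after LEFT JOIN drops unmatched parents

Fix: Move the right-table condition into the ON clause so unmatched parents are kept

Corrected query:
SELECT p.name, c.sales FROM authors p LEFT JOIN novels c ON c.author_id = p.id AND c.sales > 30685

Result:
name    | sales
--------+------
Tolkien | NULL 
Atwood  | 44054
Atwood  | 54312
Asimov  | 40082
Asimov  | 67579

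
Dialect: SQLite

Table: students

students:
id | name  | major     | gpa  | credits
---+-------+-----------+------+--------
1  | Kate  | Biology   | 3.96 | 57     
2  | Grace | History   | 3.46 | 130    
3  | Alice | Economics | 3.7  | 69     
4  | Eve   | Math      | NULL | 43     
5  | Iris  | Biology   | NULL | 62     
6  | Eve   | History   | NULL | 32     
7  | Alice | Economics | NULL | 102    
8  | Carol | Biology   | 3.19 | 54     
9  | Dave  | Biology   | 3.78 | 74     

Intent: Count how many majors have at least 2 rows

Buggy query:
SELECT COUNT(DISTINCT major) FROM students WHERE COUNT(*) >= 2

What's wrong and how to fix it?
Bug: COUNT(*) cannot appear in WHERE; the per-group count doesn't exist yet

Fix: Use a subquery that GROUPs and filters with HAVING, then count its rows

Corrected query:
SELECT COUNT(*) FROM (SELECT major FROM students GROUP BY major HAVING COUNT(*) >= 2)

Result:
COUNT(*)
--------
3       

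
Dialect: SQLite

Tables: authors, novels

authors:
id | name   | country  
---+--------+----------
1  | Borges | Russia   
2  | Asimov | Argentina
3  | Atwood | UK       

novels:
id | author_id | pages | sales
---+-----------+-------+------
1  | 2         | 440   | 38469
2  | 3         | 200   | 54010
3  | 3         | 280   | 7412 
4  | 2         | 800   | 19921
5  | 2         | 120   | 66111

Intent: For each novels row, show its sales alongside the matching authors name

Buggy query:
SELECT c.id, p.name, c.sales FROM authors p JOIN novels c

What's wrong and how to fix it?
Bug: Missing join condition: each novels row is matched to all authors rows instead of just its own

Fix: Add ON c.author_id = p.id to the JOIN

Corrected query:
SELECT c.id, p.name, c.sales FROM authors p JOIN novels c ON c.author_id = p.id

Result:
id | name   | sales
---+--------+------
1  | Asimov | 38469
2  | Atwood | 54010
3  | Atwood | 7412 
4  | Asimov | 19921
5  | Asimov | 66111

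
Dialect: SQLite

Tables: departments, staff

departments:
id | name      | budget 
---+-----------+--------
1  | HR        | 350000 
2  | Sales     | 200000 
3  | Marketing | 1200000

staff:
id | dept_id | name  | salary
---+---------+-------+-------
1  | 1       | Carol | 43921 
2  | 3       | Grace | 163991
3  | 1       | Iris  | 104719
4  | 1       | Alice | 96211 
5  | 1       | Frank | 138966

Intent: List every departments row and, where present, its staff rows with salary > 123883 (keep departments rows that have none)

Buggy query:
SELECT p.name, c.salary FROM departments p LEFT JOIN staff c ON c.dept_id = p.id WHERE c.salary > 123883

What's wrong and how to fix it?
Bug: Filtering c.salary in WHERE discards the NULL rows produced by LEFT JOIN, turning it into an inner join

Fix: Put 'c.salary > 123883' in the JOIN's ON clause instead of WHERE

Corrected query:
SELECT p.name, c.salary FROM departments p LEFT JOIN staff c ON c.dept_id = p.id AND c.salary > 123883

Result:
name      | salary
----------+-------
HR        | 138966
Sales     | NULL  
Marketing | 163991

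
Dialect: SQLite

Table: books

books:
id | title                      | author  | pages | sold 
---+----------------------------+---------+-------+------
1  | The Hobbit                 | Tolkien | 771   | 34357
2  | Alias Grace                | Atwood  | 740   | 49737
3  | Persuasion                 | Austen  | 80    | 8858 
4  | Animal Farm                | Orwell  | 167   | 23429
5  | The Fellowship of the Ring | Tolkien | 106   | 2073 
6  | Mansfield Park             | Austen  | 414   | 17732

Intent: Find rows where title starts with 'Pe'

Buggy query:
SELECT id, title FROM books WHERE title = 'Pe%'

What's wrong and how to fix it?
Bug: Wildcards only work with LIKE; '=' treats '%' as a literal character

Fix: Replace '=' with LIKE so 'Pe%' is treated as a pattern

Corrected query:
SELECT id, title FROM books WHERE title LIKE 'Pe%'

Result:
id | title     
---+-----------
3  | Persuasion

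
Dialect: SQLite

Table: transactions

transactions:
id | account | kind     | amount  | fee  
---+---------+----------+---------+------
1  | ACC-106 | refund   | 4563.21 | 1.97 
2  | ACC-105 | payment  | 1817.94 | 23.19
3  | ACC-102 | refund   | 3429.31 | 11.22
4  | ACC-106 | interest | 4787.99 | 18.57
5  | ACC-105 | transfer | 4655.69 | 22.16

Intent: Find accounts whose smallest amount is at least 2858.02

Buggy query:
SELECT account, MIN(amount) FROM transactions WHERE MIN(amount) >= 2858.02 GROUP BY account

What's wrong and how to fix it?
Bug: MIN() in WHERE is a misuse of aggregate

Fix: Replace WHERE with HAVING after the GROUP BY

Corrected query:
SELECT account, MIN(amount) FROM transactions GROUP BY account HAVING MIN(amount) >= 2858.02

Result:
account | MIN(amount)
--------+------------
ACC-102 | 3429.31    
ACC-106 | 4563.21    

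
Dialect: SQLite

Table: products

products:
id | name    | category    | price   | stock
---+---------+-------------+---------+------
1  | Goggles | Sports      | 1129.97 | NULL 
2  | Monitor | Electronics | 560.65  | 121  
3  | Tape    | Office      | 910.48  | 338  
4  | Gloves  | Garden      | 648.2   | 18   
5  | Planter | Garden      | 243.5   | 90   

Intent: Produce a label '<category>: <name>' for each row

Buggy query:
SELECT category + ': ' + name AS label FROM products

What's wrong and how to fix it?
Bug: '+' is numeric addition; on text columns SQLite converts them to 0 instead of concatenating

Fix: Use the || operator for string concatenation

Corrected query:
SELECT category || ': ' || name AS label FROM products

Result:
label               
--------------------
Sports: Goggles     
Electronics: Monitor
Office: Tape        
Garden: Gloves      
Garden: Planter     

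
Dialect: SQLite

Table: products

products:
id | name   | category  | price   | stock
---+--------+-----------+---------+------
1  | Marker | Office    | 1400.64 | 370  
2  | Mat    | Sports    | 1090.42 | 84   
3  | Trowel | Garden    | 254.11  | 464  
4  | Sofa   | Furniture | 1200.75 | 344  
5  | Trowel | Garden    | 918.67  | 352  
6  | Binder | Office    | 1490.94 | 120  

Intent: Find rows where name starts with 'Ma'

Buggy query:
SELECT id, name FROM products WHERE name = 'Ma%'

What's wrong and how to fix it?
Bug: '=' compares the literal string including the % character; pattern matching needs LIKE

Fix: Use LIKE for wildcard pattern matching

Corrected query:
SELECT id, name FROM products WHERE name LIKE 'Ma%'

Result:
id | name  
---+-------
1  | Marker
2  | Mat   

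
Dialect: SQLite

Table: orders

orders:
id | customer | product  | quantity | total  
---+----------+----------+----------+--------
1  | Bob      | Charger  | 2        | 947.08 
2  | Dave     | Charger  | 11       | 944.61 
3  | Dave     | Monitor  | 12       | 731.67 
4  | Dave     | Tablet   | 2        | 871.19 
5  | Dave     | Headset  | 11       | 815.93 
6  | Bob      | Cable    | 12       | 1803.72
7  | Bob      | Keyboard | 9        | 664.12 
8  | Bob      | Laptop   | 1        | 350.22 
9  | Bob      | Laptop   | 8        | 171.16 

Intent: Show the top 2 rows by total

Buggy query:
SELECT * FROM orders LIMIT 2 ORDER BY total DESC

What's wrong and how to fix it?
Bug: ORDER BY cannot follow LIMIT; LIMIT is the final clause

Fix: Swap the clauses: ORDER BY first, then LIMIT

Corrected query:
SELECT * FROM orders ORDER BY total DESC LIMIT 2

Result:
id | customer | product | quantity | total  
---+----------+---------+----------+--------
6  | Bob      | Cable   | 12       | 1803.72
1  | Bob      | Charger | 2        | 947.08 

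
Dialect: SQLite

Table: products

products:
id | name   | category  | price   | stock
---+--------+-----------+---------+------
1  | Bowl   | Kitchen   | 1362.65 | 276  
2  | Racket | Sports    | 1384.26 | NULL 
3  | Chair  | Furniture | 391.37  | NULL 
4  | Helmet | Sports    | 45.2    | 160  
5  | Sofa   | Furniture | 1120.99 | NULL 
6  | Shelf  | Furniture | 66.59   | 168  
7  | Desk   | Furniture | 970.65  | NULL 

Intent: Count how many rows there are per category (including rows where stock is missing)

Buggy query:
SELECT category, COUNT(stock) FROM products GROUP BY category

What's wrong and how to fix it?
Bug: COUNT(column) counts non-NULL values only; rows with NULL stock aren't counted

Fix: Replace COUNT(stock) with COUNT(*)

Corrected query:
SELECT category, COUNT(*) FROM products GROUP BY category

Result:
category  | COUNT(*)
----------+---------
Furniture | 4       
Kitchen   | 1       
Sports    | 2       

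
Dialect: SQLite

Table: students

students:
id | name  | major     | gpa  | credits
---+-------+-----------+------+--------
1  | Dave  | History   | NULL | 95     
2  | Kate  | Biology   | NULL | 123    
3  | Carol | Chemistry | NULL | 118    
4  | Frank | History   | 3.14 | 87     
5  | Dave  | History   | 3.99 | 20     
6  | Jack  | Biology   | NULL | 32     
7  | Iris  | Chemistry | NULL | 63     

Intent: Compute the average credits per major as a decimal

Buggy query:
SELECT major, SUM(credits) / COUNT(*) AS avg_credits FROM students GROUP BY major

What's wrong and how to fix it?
Bug: SUM(credits) and COUNT(*) are both integers; the division truncates the fractional part

Fix: Multiply by 1.0 (or CAST to REAL) to force floating-point division

Corrected query:
SELECT major, SUM(credits) * 1.0 / COUNT(*) AS avg_credits FROM students GROUP BY major

Result:
major     | avg_credits
----------+------------
Biology   | 77.5       
Chemistry | 90.5       
History   | 67.333333  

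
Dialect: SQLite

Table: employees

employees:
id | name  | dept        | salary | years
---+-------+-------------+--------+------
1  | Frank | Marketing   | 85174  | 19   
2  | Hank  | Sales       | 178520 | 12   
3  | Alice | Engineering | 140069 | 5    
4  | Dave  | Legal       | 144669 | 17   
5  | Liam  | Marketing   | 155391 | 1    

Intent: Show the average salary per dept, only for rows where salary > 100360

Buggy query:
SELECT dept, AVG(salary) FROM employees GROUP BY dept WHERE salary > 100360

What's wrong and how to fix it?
Bug: Row-level WHERE must come before GROUP BY in the clause order

Fix: Place WHERE between FROM and GROUP BY

Corrected query:
SELECT dept, AVG(salary) FROM employees WHERE salary > 100360 GROUP BY dept

Result:
dept        | AVG(salary)
------------+------------
Engineering | 140069     
Legal       | 144669     
Marketing   | 155391     
Sales       | 178520     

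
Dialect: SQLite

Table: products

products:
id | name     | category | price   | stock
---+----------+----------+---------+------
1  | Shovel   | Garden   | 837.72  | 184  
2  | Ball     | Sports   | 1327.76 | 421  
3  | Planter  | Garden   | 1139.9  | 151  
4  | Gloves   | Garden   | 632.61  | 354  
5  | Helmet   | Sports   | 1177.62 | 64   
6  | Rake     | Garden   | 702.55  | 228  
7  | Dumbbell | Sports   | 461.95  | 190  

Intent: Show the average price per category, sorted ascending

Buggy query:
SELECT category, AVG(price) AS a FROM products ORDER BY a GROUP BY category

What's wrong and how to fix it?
Bug: ORDER BY appears before GROUP BY; SQL clause order requires GROUP BY first

Fix: Reorder: SELECT … FROM … GROUP BY … ORDER BY …

Corrected query:
SELECT category, AVG(price) AS a FROM products GROUP BY category ORDER BY a

Result:
category | a      
---------+--------
Garden   | 828.195
Sports   | 989.11 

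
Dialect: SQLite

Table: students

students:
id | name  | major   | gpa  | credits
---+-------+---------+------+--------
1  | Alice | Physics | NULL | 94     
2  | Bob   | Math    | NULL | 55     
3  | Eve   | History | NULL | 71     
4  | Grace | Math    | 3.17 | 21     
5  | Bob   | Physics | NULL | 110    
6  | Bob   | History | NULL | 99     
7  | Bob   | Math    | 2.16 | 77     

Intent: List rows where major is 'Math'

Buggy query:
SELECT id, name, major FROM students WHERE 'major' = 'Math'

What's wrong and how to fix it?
Bug: 'major' in single quotes is a string literal, not the column; the comparison is literal-vs-literal and never true

Fix: Reference the column as major without single quotes

Corrected query:
SELECT id, name, major FROM students WHERE major = 'Math'

Result:
id | name  | major
---+-------+------
2  | Bob   | Math 
4  | Grace | Math 
7  | Bob   | Math 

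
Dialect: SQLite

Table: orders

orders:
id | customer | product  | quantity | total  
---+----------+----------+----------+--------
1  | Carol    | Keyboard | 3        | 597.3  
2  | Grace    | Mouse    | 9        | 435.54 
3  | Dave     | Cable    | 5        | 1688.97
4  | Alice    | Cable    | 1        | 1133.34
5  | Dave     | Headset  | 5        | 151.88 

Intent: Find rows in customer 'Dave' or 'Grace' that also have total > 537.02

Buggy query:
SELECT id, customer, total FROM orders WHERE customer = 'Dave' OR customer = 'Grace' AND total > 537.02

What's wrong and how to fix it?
Bug: AND binds tighter than OR, so this parses as customer = 'Dave' OR (customer = 'Grace' AND total > 537.02)

Fix: Group the OR with parentheses (or use IN), then AND the threshold

Corrected query:
SELECT id, customer, total FROM orders WHERE (customer = 'Dave' OR customer = 'Grace') AND total > 537.02

Result:
id | customer | total  
---+----------+--------
3  | Dave     | 1688.97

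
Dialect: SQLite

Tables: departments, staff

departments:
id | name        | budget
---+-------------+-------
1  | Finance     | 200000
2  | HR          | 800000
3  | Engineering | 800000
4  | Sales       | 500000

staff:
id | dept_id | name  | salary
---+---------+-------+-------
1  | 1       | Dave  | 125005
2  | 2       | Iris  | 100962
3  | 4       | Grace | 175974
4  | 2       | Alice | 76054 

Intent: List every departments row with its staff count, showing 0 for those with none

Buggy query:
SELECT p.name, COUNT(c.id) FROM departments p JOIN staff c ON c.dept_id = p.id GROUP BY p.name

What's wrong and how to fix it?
Bug: An inner join excludes parents with zero children

Fix: Switch to LEFT JOIN to retain unmatched parent rows

Corrected query:
SELECT p.name, COUNT(c.id) FROM departments p LEFT JOIN staff c ON c.dept_id = p.id GROUP BY p.name

Result:
name        | COUNT(c.id)
------------+------------
Engineering | 0          
Finance     | 1          
HR          | 2          
Sales       | 1          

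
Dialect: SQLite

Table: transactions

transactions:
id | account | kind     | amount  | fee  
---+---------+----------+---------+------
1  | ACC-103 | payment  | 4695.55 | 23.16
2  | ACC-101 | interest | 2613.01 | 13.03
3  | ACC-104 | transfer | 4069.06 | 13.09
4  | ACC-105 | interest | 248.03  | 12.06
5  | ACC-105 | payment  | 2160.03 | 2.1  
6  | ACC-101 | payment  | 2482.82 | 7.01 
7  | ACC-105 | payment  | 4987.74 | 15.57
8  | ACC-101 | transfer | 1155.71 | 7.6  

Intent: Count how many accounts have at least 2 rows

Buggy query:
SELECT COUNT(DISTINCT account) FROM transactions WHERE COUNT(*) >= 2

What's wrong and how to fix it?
Bug: COUNT(*) cannot appear in WHERE; the per-group count doesn't exist yet

Fix: Use a subquery that GROUPs and filters with HAVING, then count its rows

Corrected query:
SELECT COUNT(*) FROM (SELECT account FROM transactions GROUP BY account HAVING COUNT(*) >= 2)

Result:
COUNT(*)
--------
2       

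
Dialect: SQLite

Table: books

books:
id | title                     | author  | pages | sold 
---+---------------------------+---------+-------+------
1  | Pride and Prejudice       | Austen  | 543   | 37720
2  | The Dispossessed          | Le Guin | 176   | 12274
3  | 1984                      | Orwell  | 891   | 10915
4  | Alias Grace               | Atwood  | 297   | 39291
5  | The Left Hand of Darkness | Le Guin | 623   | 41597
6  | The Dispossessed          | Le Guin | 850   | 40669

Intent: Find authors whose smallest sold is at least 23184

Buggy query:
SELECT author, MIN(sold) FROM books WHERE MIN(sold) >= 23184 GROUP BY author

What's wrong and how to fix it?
Bug: Aggregates like MIN are computed per group after WHERE runs

Fix: Replace WHERE with HAVING after the GROUP BY

Corrected query:
SELECT author, MIN(sold) FROM books GROUP BY author HAVING MIN(sold) >= 23184

Result:
author | MIN(sold)
-------+----------
Atwood | 39291    
Austen | 37720    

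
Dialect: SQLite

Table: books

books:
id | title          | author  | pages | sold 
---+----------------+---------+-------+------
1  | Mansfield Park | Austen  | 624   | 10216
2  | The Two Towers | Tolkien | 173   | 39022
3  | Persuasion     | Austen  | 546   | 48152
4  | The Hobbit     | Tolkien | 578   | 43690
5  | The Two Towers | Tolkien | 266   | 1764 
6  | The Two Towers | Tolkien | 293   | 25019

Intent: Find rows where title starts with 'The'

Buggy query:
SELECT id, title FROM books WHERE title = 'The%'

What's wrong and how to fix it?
Bug: '=' compares the literal string including the % character; pattern matching needs LIKE

Fix: Replace '=' with LIKE so 'The%' is treated as a pattern

Corrected query:
SELECT id, title FROM books WHERE title LIKE 'The%'

Result:
id | title         
---+---------------
2  | The Two Towers
4  | The Hobbit    
5  | The Two Towers
6  | The Two Towers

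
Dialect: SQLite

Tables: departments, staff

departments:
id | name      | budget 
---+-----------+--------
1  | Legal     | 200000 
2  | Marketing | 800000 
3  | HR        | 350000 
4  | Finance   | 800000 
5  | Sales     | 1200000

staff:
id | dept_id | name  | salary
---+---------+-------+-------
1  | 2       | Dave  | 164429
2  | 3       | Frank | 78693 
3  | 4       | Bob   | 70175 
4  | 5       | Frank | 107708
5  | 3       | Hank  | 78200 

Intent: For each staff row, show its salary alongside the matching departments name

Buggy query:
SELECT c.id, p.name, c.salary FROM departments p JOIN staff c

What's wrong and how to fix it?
Bug: Missing join condition: each staff row is matched to all departments rows instead of just its own

Fix: Specify the join condition linking the foreign key to the parent id

Corrected query:
SELECT c.id, p.name, c.salary FROM departments p JOIN staff c ON c.dept_id = p.id

Result:
id | name      | salary
---+-----------+-------
1  | Marketing | 164429
2  | HR        | 78693 
3  | Finance   | 70175 
4  | Sales     | 107708
5  | HR        | 78200 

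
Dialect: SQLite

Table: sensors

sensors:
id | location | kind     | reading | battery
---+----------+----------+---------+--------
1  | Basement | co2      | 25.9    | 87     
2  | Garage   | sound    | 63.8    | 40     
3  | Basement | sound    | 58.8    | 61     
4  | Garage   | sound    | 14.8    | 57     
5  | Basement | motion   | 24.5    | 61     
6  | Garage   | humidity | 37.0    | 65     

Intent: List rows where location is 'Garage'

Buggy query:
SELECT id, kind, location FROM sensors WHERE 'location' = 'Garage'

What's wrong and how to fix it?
Bug: 'location' in single quotes is a string literal, not the column; the comparison is literal-vs-literal and never true

Fix: Reference the column as location without single quotes

Corrected query:
SELECT id, kind, location FROM sensors WHERE location = 'Garage'

Result:
id | kind     | location
---+----------+---------
2  | sound    | Garage  
4  | sound    | Garage  
6  | humidity | Garage  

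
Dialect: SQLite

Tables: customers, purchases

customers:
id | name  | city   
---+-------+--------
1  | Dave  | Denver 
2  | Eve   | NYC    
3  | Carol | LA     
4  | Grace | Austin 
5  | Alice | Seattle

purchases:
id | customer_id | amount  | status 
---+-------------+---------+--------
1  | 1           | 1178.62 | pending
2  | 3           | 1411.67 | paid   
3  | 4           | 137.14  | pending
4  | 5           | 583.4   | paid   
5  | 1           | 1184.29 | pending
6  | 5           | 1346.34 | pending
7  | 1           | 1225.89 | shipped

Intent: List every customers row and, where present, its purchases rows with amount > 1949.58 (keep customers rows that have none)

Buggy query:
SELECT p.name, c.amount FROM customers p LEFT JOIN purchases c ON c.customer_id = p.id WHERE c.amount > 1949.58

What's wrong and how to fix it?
Bug: A WHERE condition on the right-hand table after LEFT JOIN drops unmatched parents

Fix: Put 'c.amount > 1949.58' in the JOIN's ON clause instead of WHERE

Corrected query:
SELECT p.name, c.amount FROM customers p LEFT JOIN purchases c ON c.customer_id = p.id AND c.amount > 1949.58

Result:
name  | amount
------+-------
Dave  | NULL  
Eve   | NULL  
Carol | NULL  
Grace | NULL  
Alice | NULL  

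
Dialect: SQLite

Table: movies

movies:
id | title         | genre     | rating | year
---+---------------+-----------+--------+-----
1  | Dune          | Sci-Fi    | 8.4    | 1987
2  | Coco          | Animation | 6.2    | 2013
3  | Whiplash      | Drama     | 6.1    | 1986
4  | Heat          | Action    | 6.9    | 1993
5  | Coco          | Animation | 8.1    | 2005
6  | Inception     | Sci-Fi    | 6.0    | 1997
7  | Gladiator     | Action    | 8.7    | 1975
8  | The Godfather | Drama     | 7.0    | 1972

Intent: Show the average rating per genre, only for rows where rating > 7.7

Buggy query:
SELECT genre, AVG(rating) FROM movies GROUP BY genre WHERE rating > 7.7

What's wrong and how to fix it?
Bug: Row-level WHERE must come before GROUP BY in the clause order

Fix: Move the WHERE clause before GROUP BY

Corrected query:
SELECT genre, AVG(rating) FROM movies WHERE rating > 7.7 GROUP BY genre

Result:
genre     | AVG(rating)
----------+------------
Action    | 8.7        
Animation | 8.1        
Sci-Fi    | 8.4        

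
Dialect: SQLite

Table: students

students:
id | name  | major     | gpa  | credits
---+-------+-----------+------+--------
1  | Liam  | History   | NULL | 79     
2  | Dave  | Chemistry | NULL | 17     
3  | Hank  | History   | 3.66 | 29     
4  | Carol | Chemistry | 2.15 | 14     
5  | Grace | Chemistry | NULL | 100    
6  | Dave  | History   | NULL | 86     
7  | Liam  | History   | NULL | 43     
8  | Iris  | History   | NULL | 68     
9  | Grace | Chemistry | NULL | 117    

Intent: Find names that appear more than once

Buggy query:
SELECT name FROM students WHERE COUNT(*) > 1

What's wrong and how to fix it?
Bug: COUNT(*) is an aggregate and cannot be used in WHERE

Fix: GROUP BY name, then filter groups with HAVING COUNT(*) > 1

Corrected query:
SELECT name FROM students GROUP BY name HAVING COUNT(*) > 1

Result:
name 
-----
Dave 
Grace
Liam 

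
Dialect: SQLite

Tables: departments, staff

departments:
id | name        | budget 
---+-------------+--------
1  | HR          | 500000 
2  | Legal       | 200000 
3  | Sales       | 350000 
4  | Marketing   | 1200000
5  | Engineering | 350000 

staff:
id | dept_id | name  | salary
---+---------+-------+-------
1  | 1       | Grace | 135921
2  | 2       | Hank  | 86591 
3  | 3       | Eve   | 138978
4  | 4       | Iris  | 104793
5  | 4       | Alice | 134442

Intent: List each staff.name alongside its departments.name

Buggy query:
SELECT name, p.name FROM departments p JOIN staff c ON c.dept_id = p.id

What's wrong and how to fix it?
Bug: 'name' exists in both joined tables, so the database can't tell which one is meant

Fix: Qualify the column with its table alias (c.name)

Corrected query:
SELECT c.name, p.name FROM departments p JOIN staff c ON c.dept_id = p.id

Result:
name  | name     
------+----------
Grace | HR       
Hank  | Legal    
Eve   | Sales    
Iris  | Marketing
Alice | Marketing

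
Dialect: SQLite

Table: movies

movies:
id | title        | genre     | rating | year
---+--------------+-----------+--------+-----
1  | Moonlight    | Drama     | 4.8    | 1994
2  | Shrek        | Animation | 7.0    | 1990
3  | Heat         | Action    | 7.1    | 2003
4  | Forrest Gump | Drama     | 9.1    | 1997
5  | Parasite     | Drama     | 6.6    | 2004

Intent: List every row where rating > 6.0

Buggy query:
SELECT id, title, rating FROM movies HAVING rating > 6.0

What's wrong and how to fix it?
Bug: HAVING filters the output of aggregation, but this query has no GROUP BY and no aggregate functions, so SQLite rejects it (HAVING clause on a non-aggregate query); the condition here is per row

Fix: Replace HAVING with WHERE since the condition applies to individual rows

Corrected query:
SELECT id, title, rating FROM movies WHERE rating > 6.0

Result:
id | title        | rating
---+--------------+-------
2  | Shrek        | 7     
3  | Heat         | 7.1   
4  | Forrest Gump | 9.1   
5  | Parasite     | 6.6   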